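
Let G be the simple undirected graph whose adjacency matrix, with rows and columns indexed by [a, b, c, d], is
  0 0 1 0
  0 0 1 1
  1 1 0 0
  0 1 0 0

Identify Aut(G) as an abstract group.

Z_2

The degree sequence is [1, 2, 2, 1]; the two degree-1 vertices a and d are the ends of a path, so G = P_4. The only nontrivial automorphism of a path is the end-to-end reflection, so Aut(G) ≅ Z_2.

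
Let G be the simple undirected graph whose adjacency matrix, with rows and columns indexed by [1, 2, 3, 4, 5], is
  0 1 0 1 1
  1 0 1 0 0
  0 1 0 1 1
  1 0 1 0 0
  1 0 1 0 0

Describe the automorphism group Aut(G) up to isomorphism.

The vertices split by degree into {1, 3} (degree 3) and {2, 4, 5} (degree 2); every edge runs between the two parts, so G is the complete bipartite graph K_{2,3}. Automorphisms preserve the bipartition setwise (since the parts differ in size) and act as S_2 × S_3 within it; |Aut| = 12.

S_2 × S_3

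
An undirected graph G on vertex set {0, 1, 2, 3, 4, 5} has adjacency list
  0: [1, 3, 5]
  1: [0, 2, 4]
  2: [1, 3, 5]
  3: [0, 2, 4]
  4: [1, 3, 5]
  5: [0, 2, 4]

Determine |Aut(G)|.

G is 3-regular and bipartite with parts {0, 2, 4} and {1, 3, 5} (each part is independent and every cross-pair is an edge), so G = K_{3,3}. Aut(K_{3,3}) is the wreath product S_3 ≀ Z_2: permute within each part, then optionally swap the parts; |Aut| = 2·(3!)² = 72.

72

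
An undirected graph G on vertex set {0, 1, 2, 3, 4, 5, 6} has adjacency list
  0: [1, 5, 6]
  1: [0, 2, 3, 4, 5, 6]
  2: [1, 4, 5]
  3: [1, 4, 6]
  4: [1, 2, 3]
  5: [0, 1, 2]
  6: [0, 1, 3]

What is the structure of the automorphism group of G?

Vertex 1 is the unique vertex of degree 6; the remaining 6 vertices each have degree 3 and induce a cycle, so G is the wheel on 7 vertices with hub 1. With the hub fixed, the remaining symmetry is that of the rim cycle C_6, giving the dihedral group D_6.

the dihedral group of order 12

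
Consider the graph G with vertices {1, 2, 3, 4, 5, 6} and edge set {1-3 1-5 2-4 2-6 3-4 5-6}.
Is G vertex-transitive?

Every vertex has degree 2 and the graph is connected, so G is the 6-cycle C_6. The automorphisms of the 6-cycle are exactly the symmetries of a regular 6-gon: the dihedral group D_6, |D_6| = 12. This group acts transitively on the 6 vertices.

Yes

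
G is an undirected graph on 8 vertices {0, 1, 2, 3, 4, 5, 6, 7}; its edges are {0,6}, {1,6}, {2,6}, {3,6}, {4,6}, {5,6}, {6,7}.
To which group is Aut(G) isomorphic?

Vertex 6 has degree 7 and every other vertex has degree 1, so G is the star K_{1,7} with centre 6. The 7 leaves are pairwise interchangeable while the centre is fixed, giving Aut(G) = S_7.

S_7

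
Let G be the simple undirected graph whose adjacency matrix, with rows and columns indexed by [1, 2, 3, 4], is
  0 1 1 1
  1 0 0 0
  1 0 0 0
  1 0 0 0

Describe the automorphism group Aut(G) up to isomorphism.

Vertex 1 has degree 3 and every other vertex has degree 1, so G is the star K_{1,3} with centre 1. Any automorphism fixes the centre and permutes the 3 leaves freely, so Aut(G) ≅ S_3 of order 3! = 6.

S_3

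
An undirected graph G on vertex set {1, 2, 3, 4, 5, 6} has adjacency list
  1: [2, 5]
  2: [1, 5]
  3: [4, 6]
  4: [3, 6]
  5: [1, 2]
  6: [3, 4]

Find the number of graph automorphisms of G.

G has two connected components, {1, 2, 5} and {3, 4, 6}; each is 2-regular, so G = C_3 ⊔ C_3. With two isomorphic components, Aut(G) = Aut(C_3) ≀ S_2 = (D_3 × D_3) ⋊ Z_2: permute each cycle by D_3, then optionally swap the two cycles. Order 2·(2·3)² = 72.

72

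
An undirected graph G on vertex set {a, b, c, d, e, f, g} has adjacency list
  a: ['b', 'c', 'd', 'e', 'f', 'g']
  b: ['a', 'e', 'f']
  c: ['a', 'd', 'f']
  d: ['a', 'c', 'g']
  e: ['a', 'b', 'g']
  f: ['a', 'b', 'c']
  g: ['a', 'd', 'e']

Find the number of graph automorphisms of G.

12

Vertex a is the unique vertex of degree 6; the remaining 6 vertices each have degree 3 and induce a cycle, so G is the wheel on 7 vertices with hub a. With the hub fixed, the remaining symmetry is that of the rim cycle C_6, giving the dihedral group D_6.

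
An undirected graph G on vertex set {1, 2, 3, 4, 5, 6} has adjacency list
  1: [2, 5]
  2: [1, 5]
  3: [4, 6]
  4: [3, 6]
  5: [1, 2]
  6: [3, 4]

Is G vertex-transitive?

G has two connected components, {1, 2, 5} and {3, 4, 6}; each is 2-regular, so G = C_3 ⊔ C_3. With two isomorphic components, Aut(G) = Aut(C_3) ≀ S_2 = (D_3 × D_3) ⋊ Z_2: permute each cycle by D_3, then optionally swap the two cycles. Order 2·(2·3)² = 72. Under this action every vertex can be carried to every other, so G is vertex-transitive.

Yes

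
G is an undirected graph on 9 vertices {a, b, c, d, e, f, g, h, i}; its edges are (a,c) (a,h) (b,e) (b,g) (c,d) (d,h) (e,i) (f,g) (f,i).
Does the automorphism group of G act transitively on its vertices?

G has two connected components, {b, e, f, g, i} and {a, c, d, h}; each is 2-regular, so G = C_5 ⊔ C_4. The orbit of a under Aut(G) is {a, c, d, h}, which does not contain b, so G is not vertex-transitive.

No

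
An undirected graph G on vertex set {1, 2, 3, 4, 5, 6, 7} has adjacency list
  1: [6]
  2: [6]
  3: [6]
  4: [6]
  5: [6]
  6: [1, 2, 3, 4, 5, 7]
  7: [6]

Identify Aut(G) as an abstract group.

the symmetric group on 6 letters

Vertex 6 has degree 6 and every other vertex has degree 1, so G is the star K_{1,6} with centre 6. The 6 leaves are pairwise interchangeable while the centre is fixed, giving Aut(G) = S_6.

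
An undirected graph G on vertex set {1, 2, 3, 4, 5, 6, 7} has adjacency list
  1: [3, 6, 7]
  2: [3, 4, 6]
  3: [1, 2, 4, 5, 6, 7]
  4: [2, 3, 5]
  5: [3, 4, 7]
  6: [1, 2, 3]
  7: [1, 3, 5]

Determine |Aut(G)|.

12

Vertex 3 is the unique vertex of degree 6; the remaining 6 vertices each have degree 3 and induce a cycle, so G is the wheel on 7 vertices with hub 3. Every automorphism fixes the hub and acts on the rim 6-cycle, so Aut(G) ≅ Aut(C_6) = D_6 of order 12.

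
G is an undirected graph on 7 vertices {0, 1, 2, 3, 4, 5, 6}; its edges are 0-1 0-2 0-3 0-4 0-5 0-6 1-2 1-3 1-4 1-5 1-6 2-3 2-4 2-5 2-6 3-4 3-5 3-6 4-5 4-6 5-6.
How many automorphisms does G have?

All 7 vertices are pairwise adjacent: G = K_7. Every bijection on the vertex set is an automorphism of K_7; hence Aut(K_7) ≅ S_7, order 5040.

5040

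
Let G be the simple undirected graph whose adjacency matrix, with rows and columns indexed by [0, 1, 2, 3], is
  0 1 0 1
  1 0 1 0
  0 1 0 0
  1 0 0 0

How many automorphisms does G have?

The degree sequence is [2, 2, 1, 1]; the two degree-1 vertices 2 and 3 are the ends of a path, so G = P_4. The only nontrivial automorphism of a path is the end-to-end reflection, so Aut(G) ≅ Z_2.

2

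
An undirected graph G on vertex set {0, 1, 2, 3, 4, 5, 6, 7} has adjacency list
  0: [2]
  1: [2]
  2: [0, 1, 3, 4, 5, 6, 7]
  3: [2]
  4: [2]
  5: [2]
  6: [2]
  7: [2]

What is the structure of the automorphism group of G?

S_7

Vertex 2 has degree 7 and every other vertex has degree 1, so G is the star K_{1,7} with centre 2. Any automorphism fixes the centre and permutes the 7 leaves freely, so Aut(G) ≅ S_7 of order 7! = 5040.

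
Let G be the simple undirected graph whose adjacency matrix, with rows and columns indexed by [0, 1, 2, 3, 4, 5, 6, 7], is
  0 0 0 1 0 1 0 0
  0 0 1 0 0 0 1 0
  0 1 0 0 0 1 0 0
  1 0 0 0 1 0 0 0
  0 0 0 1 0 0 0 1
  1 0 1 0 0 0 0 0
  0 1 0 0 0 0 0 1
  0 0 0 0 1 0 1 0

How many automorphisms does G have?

16

G is 2-regular and connected on 8 vertices, i.e. the cycle C_8. The automorphisms of the 8-cycle are exactly the symmetries of a regular 8-gon: the dihedral group D_8, |D_8| = 16.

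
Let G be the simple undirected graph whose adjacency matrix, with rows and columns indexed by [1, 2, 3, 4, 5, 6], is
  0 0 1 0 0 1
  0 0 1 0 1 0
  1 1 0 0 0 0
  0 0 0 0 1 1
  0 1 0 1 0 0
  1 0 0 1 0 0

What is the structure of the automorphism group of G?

G is 2-regular and connected on 6 vertices, i.e. the cycle C_6. C_6 has 6 rotations and 6 reflections, so Aut(C_6) ≅ D_6 of order 12.

the dihedral group of order 12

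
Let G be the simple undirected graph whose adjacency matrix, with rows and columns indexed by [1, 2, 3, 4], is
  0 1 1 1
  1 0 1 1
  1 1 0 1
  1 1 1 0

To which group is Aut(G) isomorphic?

S_4

Every vertex has degree 3, so G is the complete graph K_4. Any permutation of the 4 vertices preserves K_4, so Aut(K_4) = S_4 of order 4! = 24.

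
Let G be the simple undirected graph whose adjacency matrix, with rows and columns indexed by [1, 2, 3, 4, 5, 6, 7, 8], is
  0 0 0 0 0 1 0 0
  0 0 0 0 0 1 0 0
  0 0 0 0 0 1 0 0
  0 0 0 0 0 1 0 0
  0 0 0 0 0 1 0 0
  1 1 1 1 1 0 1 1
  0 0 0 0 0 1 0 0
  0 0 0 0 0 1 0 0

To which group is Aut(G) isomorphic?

the symmetric group on 7 letters

Vertex 6 has degree 7 and every other vertex has degree 1, so G is the star K_{1,7} with centre 6. The 7 leaves are pairwise interchangeable while the centre is fixed, giving Aut(G) = S_7.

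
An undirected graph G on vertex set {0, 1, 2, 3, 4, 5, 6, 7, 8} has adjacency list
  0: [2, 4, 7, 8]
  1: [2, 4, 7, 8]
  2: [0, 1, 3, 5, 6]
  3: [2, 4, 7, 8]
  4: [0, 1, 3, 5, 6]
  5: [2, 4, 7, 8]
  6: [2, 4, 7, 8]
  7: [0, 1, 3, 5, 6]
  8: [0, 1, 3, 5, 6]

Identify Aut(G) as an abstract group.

The vertices split by degree into {2, 4, 7, 8} (degree 5) and {0, 1, 3, 5, 6} (degree 4); every edge runs between the two parts, so G is the complete bipartite graph K_{4,5}. Automorphisms preserve the bipartition setwise (since the parts differ in size) and act as S_4 × S_5 within it; |Aut| = 2880.

S_4 × S_5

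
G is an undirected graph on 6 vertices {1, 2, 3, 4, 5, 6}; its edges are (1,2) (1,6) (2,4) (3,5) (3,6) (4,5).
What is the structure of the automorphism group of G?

Every vertex has degree 2 and the graph is connected, so G is the 6-cycle C_6. C_6 has 6 rotations and 6 reflections, so Aut(C_6) ≅ D_6 of order 12.

D_6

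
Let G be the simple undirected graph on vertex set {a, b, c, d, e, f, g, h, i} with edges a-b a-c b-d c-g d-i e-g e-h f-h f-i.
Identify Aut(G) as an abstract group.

the dihedral group of order 18

G is 2-regular and connected on 9 vertices, i.e. the cycle C_9. C_9 has 9 rotations and 9 reflections, so Aut(C_9) ≅ D_9 of order 18.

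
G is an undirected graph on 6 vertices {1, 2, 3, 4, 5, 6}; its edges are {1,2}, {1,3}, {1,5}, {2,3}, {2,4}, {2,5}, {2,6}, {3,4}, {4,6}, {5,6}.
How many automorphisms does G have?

10

Vertex 2 is the unique vertex of degree 5; the remaining 5 vertices each have degree 3 and induce a cycle, so G is the wheel on 6 vertices with hub 2. With the hub fixed, the remaining symmetry is that of the rim cycle C_5, giving the dihedral group D_5.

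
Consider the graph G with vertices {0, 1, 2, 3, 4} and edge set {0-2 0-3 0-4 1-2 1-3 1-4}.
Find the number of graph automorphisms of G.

12

The vertices split by degree into {0, 1} (degree 3) and {2, 3, 4} (degree 2); every edge runs between the two parts, so G is the complete bipartite graph K_{2,3}. Automorphisms preserve the bipartition setwise (since the parts differ in size) and act as S_3 × S_2 within it; |Aut| = 12.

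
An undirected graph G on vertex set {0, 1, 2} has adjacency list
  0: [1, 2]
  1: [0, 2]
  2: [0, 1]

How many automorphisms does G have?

All 3 vertices are pairwise adjacent: G = K_3. Every bijection on the vertex set is an automorphism of K_3; hence Aut(K_3) ≅ S_3, order 6.

6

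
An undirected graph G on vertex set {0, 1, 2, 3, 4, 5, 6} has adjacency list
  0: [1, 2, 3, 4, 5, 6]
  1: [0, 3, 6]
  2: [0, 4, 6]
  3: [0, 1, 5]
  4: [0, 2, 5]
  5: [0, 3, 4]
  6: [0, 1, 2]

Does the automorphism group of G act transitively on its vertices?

No

Vertex 0 is the only vertex of degree 6, so every automorphism fixes it; G is not vertex-transitive.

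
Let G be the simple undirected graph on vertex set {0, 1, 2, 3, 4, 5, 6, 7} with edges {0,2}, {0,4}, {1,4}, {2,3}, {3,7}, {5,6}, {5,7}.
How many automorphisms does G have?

The degree sequence is [2, 1, 2, 2, 2, 2, 1, 2]; the two degree-1 vertices 1 and 6 are the ends of a path, so G = P_8. The only nontrivial automorphism of a path is the end-to-end reflection, so Aut(G) ≅ Z_2.

2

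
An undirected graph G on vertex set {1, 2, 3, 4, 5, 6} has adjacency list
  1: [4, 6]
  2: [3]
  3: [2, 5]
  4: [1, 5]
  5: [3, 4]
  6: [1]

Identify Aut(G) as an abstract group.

The degree sequence is [2, 1, 2, 2, 2, 1]; the two degree-1 vertices 2 and 6 are the ends of a path, so G = P_6. A path has exactly one nontrivial symmetry — reversal — giving Aut(G) of order 2.

C_2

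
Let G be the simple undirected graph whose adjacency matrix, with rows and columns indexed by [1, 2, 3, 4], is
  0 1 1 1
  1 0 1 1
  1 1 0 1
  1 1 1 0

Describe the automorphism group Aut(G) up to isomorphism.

the symmetric group on 4 letters

All 4 vertices are pairwise adjacent: G = K_4. Every bijection on the vertex set is an automorphism of K_4; hence Aut(K_4) ≅ S_4, order 24.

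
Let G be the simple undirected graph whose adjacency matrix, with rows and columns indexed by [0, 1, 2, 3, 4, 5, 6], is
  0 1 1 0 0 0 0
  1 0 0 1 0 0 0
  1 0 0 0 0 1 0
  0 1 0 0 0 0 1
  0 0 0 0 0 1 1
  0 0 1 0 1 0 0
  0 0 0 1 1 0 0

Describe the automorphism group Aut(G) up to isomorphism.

G is 2-regular and connected on 7 vertices, i.e. the cycle C_7. The automorphisms of the 7-cycle are exactly the symmetries of a regular 7-gon: the dihedral group D_7, |D_7| = 14.

D_7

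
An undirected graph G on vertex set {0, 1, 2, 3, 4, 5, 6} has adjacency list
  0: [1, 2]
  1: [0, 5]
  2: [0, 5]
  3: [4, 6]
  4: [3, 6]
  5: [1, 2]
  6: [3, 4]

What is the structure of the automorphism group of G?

D_3 × D_4

G has two connected components, {0, 1, 2, 5} and {3, 4, 6}; each is 2-regular, so G = C_4 ⊔ C_3. No automorphism exchanges components of different sizes, hence Aut(G) is the direct product D_3 × D_4, order 48.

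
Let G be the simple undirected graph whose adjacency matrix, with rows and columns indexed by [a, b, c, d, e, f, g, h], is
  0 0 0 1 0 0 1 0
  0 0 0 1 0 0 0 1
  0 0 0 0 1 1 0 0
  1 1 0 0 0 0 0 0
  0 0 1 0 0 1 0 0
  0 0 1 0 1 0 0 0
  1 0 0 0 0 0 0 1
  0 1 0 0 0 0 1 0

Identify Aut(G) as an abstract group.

G has two connected components, {a, b, d, g, h} and {c, e, f}; each is 2-regular, so G = C_5 ⊔ C_3. The components are non-isomorphic (different sizes), so Aut(G) = Aut(C_5) × Aut(C_3) = D_5 × D_3 of order 10·6 = 60.

D_5 × D_3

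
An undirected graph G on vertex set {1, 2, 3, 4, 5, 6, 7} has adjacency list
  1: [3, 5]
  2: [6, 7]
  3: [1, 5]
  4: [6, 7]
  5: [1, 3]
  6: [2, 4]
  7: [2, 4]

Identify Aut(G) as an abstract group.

G has two connected components, {2, 4, 6, 7} and {1, 3, 5}; each is 2-regular, so G = C_4 ⊔ C_3. No automorphism exchanges components of different sizes, hence Aut(G) is the direct product D_4 × D_3, order 48.

D_4 × D_3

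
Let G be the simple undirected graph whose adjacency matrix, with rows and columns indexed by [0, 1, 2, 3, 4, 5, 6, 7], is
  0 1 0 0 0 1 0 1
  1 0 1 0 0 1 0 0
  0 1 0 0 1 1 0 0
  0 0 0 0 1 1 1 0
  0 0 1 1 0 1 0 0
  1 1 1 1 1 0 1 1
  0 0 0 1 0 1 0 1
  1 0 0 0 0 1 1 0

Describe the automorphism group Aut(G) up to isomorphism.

D_7

Vertex 5 is the unique vertex of degree 7; the remaining 7 vertices each have degree 3 and induce a cycle, so G is the wheel on 8 vertices with hub 5. With the hub fixed, the remaining symmetry is that of the rim cycle C_7, giving the dihedral group D_7.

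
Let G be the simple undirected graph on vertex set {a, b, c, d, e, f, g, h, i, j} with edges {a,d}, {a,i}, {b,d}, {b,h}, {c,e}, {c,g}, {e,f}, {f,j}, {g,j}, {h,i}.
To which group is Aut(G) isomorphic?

(D_5 × D_5) ⋊ Z_2

G has two connected components, {c, e, f, g, j} and {a, b, d, h, i}; each is 2-regular, so G = C_5 ⊔ C_5. With two isomorphic components, Aut(G) = Aut(C_5) ≀ S_2 = (D_5 × D_5) ⋊ Z_2: permute each cycle by D_5, then optionally swap the two cycles. Order 2·(2·5)² = 200.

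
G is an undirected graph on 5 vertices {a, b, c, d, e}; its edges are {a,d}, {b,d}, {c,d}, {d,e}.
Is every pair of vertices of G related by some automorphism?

No

Vertex d is the only vertex of degree 4, so every automorphism fixes it; G is not vertex-transitive.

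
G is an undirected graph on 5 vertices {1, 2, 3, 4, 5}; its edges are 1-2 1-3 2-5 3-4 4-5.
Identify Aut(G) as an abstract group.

Every vertex has degree 2 and the graph is connected, so G is the 5-cycle C_5. The automorphisms of the 5-cycle are exactly the symmetries of a regular 5-gon: the dihedral group D_5, |D_5| = 10.

the dihedral group of order 10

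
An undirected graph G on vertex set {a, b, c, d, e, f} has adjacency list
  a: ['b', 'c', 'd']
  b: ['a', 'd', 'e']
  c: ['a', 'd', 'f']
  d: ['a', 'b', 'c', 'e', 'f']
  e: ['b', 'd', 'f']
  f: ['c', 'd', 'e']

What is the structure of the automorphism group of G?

Vertex d is the unique vertex of degree 5; the remaining 5 vertices each have degree 3 and induce a cycle, so G is the wheel on 6 vertices with hub d. With the hub fixed, the remaining symmetry is that of the rim cycle C_5, giving the dihedral group D_5.

D_5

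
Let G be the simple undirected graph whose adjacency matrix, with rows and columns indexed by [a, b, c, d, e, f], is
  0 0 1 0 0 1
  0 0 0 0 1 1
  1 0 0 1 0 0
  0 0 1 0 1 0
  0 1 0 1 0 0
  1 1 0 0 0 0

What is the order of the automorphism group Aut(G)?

Every vertex has degree 2 and the graph is connected, so G is the 6-cycle C_6. The automorphisms of the 6-cycle are exactly the symmetries of a regular 6-gon: the dihedral group D_6, |D_6| = 12.

12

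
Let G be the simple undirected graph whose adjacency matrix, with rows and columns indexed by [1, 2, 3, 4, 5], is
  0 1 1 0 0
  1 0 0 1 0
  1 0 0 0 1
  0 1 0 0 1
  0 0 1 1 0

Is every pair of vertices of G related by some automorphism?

G is 2-regular and connected on 5 vertices, i.e. the cycle C_5. The automorphisms of the 5-cycle are exactly the symmetries of a regular 5-gon: the dihedral group D_5, |D_5| = 10. This group acts transitively on the 5 vertices.

Yes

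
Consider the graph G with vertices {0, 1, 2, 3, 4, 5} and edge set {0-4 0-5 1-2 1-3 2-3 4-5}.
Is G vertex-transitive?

G has two connected components, {1, 2, 3} and {0, 4, 5}; each is 2-regular, so G = C_3 ⊔ C_3. Aut of a disjoint union of two copies of C_3 is the wreath product D_3 ≀ Z_2, of order 2·6² = 72. This group acts transitively on the 6 vertices.

Yes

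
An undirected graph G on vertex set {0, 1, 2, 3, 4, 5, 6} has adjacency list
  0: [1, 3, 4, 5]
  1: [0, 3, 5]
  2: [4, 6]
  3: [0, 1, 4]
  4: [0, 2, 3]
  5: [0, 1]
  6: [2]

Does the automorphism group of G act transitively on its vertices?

No

Vertex 0 is the only vertex of degree 4, so every automorphism fixes it; G is not vertex-transitive.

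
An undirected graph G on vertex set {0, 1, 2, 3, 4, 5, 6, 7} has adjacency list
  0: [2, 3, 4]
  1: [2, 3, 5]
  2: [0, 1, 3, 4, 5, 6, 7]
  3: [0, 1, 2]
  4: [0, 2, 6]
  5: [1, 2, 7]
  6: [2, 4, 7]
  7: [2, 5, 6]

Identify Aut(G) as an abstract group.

Vertex 2 is the unique vertex of degree 7; the remaining 7 vertices each have degree 3 and induce a cycle, so G is the wheel on 8 vertices with hub 2. Every automorphism fixes the hub and acts on the rim 7-cycle, so Aut(G) ≅ Aut(C_7) = D_7 of order 14.

the dihedral group of order 14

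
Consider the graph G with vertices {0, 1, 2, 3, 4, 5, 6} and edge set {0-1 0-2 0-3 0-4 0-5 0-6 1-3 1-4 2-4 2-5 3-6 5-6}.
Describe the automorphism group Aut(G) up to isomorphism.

D_6

Vertex 0 is the unique vertex of degree 6; the remaining 6 vertices each have degree 3 and induce a cycle, so G is the wheel on 7 vertices with hub 0. With the hub fixed, the remaining symmetry is that of the rim cycle C_6, giving the dihedral group D_6.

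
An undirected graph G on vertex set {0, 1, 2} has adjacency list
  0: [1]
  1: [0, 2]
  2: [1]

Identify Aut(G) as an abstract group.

The degree sequence is [1, 2, 1]; the two degree-1 vertices 0 and 2 are the ends of a path, so G = P_3. The only nontrivial automorphism of a path is the end-to-end reflection, so Aut(G) ≅ Z_2.

C_2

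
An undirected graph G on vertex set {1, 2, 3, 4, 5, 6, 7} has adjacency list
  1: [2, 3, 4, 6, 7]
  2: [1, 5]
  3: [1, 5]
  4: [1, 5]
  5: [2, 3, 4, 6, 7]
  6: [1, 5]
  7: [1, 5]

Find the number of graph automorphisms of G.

240

The vertices split by degree into {1, 5} (degree 5) and {2, 3, 4, 6, 7} (degree 2); every edge runs between the two parts, so G is the complete bipartite graph K_{2,5}. Automorphisms preserve the bipartition setwise (since the parts differ in size) and act as S_5 × S_2 within it; |Aut| = 240.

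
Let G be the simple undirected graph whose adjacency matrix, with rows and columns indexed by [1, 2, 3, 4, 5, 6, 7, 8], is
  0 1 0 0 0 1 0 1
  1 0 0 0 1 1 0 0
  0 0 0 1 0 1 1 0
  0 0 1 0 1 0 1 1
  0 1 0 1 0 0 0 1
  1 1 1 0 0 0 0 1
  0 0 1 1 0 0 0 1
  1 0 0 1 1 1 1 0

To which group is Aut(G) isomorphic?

the trivial group

The degree sequence is [3, 3, 3, 4, 3, 4, 3, 5]. Checking the degree-preserving permutations of the vertex set shows that none except the identity preserves every edge, so Aut(G) is trivial.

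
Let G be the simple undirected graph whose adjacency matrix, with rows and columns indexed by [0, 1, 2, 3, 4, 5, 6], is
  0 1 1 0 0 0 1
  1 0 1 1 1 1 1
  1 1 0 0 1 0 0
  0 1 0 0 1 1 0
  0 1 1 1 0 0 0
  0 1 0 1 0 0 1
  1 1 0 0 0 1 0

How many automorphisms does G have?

12

Vertex 1 is the unique vertex of degree 6; the remaining 6 vertices each have degree 3 and induce a cycle, so G is the wheel on 7 vertices with hub 1. With the hub fixed, the remaining symmetry is that of the rim cycle C_6, giving the dihedral group D_6.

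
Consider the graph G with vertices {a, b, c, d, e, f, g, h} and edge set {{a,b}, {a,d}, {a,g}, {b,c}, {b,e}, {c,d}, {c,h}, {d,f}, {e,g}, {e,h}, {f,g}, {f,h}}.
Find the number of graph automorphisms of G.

G is 3-regular and bipartite on 2^3 = 8 vertices with girth 4; it is the hypercube graph Q_3. Aut(Q_3) consists of the signed permutations of the 3 coordinate axes: 3! permutations times 2^3 sign flips, so |Aut| = 2^3·3! = 48.

48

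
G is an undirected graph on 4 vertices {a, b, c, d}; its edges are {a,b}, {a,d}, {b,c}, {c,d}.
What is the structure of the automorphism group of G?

G is 2-regular and bipartite on 2^2 = 4 vertices with girth 4; it is the hypercube graph Q_2. The symmetry group of the 2-cube is the hyperoctahedral group B_2 = Z_2 ≀ S_2, of order 2^2·2! = 8.

D_4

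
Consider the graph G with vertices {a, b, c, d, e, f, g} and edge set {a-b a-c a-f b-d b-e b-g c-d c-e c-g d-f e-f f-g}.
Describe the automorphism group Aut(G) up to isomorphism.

S_3 × S_4

The vertices split by degree into {b, c, f} (degree 4) and {a, d, e, g} (degree 3); every edge runs between the two parts, so G is the complete bipartite graph K_{3,4}. The parts have unequal sizes, so no automorphism swaps them; each part is permuted independently, giving S_3 × S_4 of order 3!·4! = 144.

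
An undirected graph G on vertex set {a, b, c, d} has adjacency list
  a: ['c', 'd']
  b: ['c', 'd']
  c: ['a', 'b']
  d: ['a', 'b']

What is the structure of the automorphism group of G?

G is 2-regular and bipartite on 2^2 = 4 vertices with girth 4; it is the hypercube graph Q_2. Aut(Q_2) consists of the signed permutations of the 2 coordinate axes: 2! permutations times 2^2 sign flips, so |Aut| = 2^2·2! = 8.

the dihedral group of order 8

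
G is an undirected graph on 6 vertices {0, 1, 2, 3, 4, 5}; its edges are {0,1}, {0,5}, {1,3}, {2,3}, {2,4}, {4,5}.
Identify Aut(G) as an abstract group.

the dihedral group of order 12

Every vertex has degree 2 and the graph is connected, so G is the 6-cycle C_6. C_6 has 6 rotations and 6 reflections, so Aut(C_6) ≅ D_6 of order 12.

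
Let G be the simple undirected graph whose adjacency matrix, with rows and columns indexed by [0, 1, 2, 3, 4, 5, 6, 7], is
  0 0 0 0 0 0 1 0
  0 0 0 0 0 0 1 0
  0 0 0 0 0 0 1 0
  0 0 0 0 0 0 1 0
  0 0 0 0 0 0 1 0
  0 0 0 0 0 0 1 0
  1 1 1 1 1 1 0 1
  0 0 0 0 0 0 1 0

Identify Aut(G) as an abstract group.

Vertex 6 has degree 7 and every other vertex has degree 1, so G is the star K_{1,7} with centre 6. The 7 leaves are pairwise interchangeable while the centre is fixed, giving Aut(G) = S_7.

S_7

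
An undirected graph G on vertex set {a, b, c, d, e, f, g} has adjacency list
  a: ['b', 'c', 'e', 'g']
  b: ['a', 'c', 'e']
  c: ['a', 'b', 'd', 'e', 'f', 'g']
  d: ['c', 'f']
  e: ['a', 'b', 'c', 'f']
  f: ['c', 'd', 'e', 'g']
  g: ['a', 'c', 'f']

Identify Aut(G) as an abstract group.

The degree sequence is [4, 3, 6, 2, 4, 4, 3]. Checking the degree-preserving permutations of the vertex set shows that none except the identity preserves every edge, so Aut(G) is trivial.

1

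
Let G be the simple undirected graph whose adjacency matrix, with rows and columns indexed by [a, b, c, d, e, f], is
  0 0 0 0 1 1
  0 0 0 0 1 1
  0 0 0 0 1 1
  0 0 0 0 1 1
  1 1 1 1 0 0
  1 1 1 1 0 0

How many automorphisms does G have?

48

The vertices split by degree into {e, f} (degree 4) and {a, b, c, d} (degree 2); every edge runs between the two parts, so G is the complete bipartite graph K_{2,4}. Automorphisms preserve the bipartition setwise (since the parts differ in size) and act as S_4 × S_2 within it; |Aut| = 48.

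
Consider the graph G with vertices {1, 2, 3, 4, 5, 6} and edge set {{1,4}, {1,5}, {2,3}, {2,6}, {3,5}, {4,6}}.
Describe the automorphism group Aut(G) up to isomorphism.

G is 2-regular and connected on 6 vertices, i.e. the cycle C_6. The automorphisms of the 6-cycle are exactly the symmetries of a regular 6-gon: the dihedral group D_6, |D_6| = 12.

the dihedral group of order 12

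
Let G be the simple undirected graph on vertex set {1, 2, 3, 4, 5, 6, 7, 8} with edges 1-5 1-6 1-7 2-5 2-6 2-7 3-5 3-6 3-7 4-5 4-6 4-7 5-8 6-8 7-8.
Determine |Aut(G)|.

720

The vertices split by degree into {5, 6, 7} (degree 5) and {1, 2, 3, 4, 8} (degree 3); every edge runs between the two parts, so G is the complete bipartite graph K_{3,5}. The parts have unequal sizes, so no automorphism swaps them; each part is permuted independently, giving S_5 × S_3 of order 5!·3! = 720.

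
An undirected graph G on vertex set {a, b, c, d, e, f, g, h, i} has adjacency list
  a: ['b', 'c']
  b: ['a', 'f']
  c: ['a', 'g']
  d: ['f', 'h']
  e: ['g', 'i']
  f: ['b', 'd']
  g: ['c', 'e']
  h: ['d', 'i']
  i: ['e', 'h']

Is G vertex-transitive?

Yes

Every vertex has degree 2 and the graph is connected, so G is the 9-cycle C_9. C_9 has 9 rotations and 9 reflections, so Aut(C_9) ≅ D_9 of order 18. This group acts transitively on the 9 vertices.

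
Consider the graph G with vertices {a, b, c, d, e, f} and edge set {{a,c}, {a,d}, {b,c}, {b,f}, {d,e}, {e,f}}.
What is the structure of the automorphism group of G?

G is 2-regular and connected on 6 vertices, i.e. the cycle C_6. The automorphisms of the 6-cycle are exactly the symmetries of a regular 6-gon: the dihedral group D_6, |D_6| = 12.

the dihedral group of order 12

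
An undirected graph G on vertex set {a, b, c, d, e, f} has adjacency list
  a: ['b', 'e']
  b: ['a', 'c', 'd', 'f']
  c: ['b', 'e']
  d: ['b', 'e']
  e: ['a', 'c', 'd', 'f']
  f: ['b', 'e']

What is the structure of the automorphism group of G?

The vertices split by degree into {b, e} (degree 4) and {a, c, d, f} (degree 2); every edge runs between the two parts, so G is the complete bipartite graph K_{2,4}. The parts have unequal sizes, so no automorphism swaps them; each part is permuted independently, giving S_4 × S_2 of order 4!·2! = 48.

S_4 × S_2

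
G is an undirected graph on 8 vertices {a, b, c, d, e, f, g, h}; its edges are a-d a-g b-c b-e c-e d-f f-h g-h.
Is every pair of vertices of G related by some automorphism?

No

G has two connected components, {a, d, f, g, h} and {b, c, e}; each is 2-regular, so G = C_5 ⊔ C_3. The orbit of a under Aut(G) is {a, d, f, g, h}, which does not contain b, so G is not vertex-transitive.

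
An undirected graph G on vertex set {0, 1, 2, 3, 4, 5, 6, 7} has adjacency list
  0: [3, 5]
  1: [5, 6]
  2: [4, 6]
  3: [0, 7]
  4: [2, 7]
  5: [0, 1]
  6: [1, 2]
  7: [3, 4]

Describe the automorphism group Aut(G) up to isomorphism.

the dihedral group of order 16

G is 2-regular and connected on 8 vertices, i.e. the cycle C_8. The automorphisms of the 8-cycle are exactly the symmetries of a regular 8-gon: the dihedral group D_8, |D_8| = 16.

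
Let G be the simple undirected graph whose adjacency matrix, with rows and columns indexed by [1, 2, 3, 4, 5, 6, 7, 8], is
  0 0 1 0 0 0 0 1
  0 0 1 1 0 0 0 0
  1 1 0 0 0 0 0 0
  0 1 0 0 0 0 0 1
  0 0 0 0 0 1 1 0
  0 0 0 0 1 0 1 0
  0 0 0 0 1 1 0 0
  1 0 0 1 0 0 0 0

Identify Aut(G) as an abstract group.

D_3 × D_5

G has two connected components, {1, 2, 3, 4, 8} and {5, 6, 7}; each is 2-regular, so G = C_5 ⊔ C_3. The components are non-isomorphic (different sizes), so Aut(G) = Aut(C_3) × Aut(C_5) = D_3 × D_5 of order 6·10 = 60.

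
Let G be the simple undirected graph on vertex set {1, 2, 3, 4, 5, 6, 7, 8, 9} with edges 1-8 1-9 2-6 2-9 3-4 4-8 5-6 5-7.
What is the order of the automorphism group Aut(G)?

The degree sequence is [2, 2, 1, 2, 2, 2, 1, 2, 2]; the two degree-1 vertices 3 and 7 are the ends of a path, so G = P_9. The only nontrivial automorphism of a path is the end-to-end reflection, so Aut(G) ≅ Z_2.

2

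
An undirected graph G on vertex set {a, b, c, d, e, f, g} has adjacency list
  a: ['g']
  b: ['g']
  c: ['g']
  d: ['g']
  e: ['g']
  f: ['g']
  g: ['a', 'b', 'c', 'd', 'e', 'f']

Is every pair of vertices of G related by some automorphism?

Vertex g is the only vertex of degree 6, so every automorphism fixes it; G is not vertex-transitive.

No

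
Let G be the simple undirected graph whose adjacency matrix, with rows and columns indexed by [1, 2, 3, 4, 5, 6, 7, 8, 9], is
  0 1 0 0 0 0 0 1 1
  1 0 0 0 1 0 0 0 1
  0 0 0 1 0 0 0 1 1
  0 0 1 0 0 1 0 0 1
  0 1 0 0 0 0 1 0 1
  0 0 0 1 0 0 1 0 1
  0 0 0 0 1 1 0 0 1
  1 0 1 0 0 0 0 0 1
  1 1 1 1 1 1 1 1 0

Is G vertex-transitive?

Vertex 9 is the only vertex of degree 8, so every automorphism fixes it; G is not vertex-transitive.

No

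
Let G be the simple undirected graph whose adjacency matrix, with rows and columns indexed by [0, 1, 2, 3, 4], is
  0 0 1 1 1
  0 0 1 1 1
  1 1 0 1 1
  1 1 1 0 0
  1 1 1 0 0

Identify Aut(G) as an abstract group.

Vertex 2 is the unique vertex of degree 4; the remaining 4 vertices each have degree 3 and induce a cycle, so G is the wheel on 5 vertices with hub 2. Every automorphism fixes the hub and acts on the rim 4-cycle, so Aut(G) ≅ Aut(C_4) = D_4 of order 8.

D_4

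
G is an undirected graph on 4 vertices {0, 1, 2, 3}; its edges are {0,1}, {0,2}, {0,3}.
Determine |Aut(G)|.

6

Vertex 0 has degree 3 and every other vertex has degree 1, so G is the star K_{1,3} with centre 0. The 3 leaves are pairwise interchangeable while the centre is fixed, giving Aut(G) = S_3.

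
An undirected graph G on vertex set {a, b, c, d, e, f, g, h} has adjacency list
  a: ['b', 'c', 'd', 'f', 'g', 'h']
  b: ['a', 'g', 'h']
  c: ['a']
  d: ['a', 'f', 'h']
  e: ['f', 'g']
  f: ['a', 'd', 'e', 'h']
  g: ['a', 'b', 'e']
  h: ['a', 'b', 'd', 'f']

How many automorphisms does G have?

1

Degrees alone do not determine every vertex (e.g. b and d both have degree 3), but their neighbour-degree multisets differ: N(b) has degrees [3, 4, 6] while N(d) has degrees [4, 4, 6]. Repeating this refinement separates all vertices, so the only automorphism is the identity.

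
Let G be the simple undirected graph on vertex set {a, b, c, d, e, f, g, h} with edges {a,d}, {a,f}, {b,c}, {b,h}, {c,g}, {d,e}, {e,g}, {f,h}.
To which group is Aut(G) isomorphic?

D_8

Every vertex has degree 2 and the graph is connected, so G is the 8-cycle C_8. The automorphisms of the 8-cycle are exactly the symmetries of a regular 8-gon: the dihedral group D_8, |D_8| = 16.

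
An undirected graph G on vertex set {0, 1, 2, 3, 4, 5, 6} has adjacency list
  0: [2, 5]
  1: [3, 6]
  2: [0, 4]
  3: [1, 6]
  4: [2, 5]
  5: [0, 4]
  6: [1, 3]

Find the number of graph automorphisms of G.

48

G has two connected components, {0, 2, 4, 5} and {1, 3, 6}; each is 2-regular, so G = C_4 ⊔ C_3. The components are non-isomorphic (different sizes), so Aut(G) = Aut(C_4) × Aut(C_3) = D_4 × D_3 of order 8·6 = 48.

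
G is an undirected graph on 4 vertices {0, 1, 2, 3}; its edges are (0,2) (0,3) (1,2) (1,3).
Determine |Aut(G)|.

8

G is 2-regular and bipartite on 2^2 = 4 vertices with girth 4; it is the hypercube graph Q_2. Aut(Q_2) consists of the signed permutations of the 2 coordinate axes: 2! permutations times 2^2 sign flips, so |Aut| = 2^2·2! = 8.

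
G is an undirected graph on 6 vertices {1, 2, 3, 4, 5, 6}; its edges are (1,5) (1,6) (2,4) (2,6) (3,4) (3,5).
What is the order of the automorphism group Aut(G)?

G is 2-regular and connected on 6 vertices, i.e. the cycle C_6. C_6 has 6 rotations and 6 reflections, so Aut(C_6) ≅ D_6 of order 12.

12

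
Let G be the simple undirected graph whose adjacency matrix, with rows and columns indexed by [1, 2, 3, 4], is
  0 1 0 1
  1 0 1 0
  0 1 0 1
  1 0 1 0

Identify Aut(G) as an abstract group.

D_4

G is 2-regular and connected on 4 vertices, i.e. the cycle C_4. C_4 has 4 rotations and 4 reflections, so Aut(C_4) ≅ D_4 of order 8.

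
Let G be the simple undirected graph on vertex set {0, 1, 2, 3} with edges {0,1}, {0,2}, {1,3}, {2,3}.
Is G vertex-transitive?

Yes

G is 2-regular and connected on 4 vertices, i.e. the cycle C_4. C_4 has 4 rotations and 4 reflections, so Aut(C_4) ≅ D_4 of order 8. This group acts transitively on the 4 vertices.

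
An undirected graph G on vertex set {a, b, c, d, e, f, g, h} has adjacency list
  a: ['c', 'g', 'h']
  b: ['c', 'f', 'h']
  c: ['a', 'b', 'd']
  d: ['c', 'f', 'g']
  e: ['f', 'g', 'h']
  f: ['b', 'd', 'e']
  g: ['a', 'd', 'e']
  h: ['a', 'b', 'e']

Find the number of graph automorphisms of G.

G is 3-regular and bipartite on 2^3 = 8 vertices with girth 4; it is the hypercube graph Q_3. Aut(Q_3) consists of the signed permutations of the 3 coordinate axes: 3! permutations times 2^3 sign flips, so |Aut| = 2^3·3! = 48.

48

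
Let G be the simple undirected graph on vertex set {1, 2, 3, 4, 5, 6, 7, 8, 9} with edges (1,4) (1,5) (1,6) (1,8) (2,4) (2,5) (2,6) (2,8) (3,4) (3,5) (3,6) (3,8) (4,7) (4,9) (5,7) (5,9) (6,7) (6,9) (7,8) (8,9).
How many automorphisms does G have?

The vertices split by degree into {4, 5, 6, 8} (degree 5) and {1, 2, 3, 7, 9} (degree 4); every edge runs between the two parts, so G is the complete bipartite graph K_{4,5}. The parts have unequal sizes, so no automorphism swaps them; each part is permuted independently, giving S_5 × S_4 of order 5!·4! = 2880.

2880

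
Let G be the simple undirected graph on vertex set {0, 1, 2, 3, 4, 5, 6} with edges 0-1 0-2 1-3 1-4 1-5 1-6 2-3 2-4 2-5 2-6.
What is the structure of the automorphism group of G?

S_5 × S_2

The vertices split by degree into {1, 2} (degree 5) and {0, 3, 4, 5, 6} (degree 2); every edge runs between the two parts, so G is the complete bipartite graph K_{2,5}. The parts have unequal sizes, so no automorphism swaps them; each part is permuted independently, giving S_5 × S_2 of order 5!·2! = 240.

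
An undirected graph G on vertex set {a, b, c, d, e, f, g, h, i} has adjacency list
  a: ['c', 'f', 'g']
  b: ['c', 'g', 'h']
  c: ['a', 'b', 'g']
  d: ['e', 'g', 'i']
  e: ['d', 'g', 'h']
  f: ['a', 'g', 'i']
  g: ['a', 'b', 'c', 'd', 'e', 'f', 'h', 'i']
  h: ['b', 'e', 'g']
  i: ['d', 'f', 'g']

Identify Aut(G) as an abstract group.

the dihedral group of order 16

Vertex g is the unique vertex of degree 8; the remaining 8 vertices each have degree 3 and induce a cycle, so G is the wheel on 9 vertices with hub g. With the hub fixed, the remaining symmetry is that of the rim cycle C_8, giving the dihedral group D_8.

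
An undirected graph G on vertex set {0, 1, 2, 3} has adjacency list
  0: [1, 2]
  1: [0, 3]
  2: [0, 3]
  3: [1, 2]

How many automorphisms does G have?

G is 2-regular and bipartite on 2^2 = 4 vertices with girth 4; it is the hypercube graph Q_2. The symmetry group of the 2-cube is the hyperoctahedral group B_2 = Z_2 ≀ S_2, of order 2^2·2! = 8.

8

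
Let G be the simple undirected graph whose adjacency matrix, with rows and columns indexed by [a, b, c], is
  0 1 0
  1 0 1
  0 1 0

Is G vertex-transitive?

Vertex b is the only vertex of degree 2, so every automorphism fixes it; G is not vertex-transitive.

No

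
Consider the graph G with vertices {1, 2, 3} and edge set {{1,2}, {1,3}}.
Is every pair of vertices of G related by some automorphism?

No

Vertex 1 is the only vertex of degree 2, so every automorphism fixes it; G is not vertex-transitive.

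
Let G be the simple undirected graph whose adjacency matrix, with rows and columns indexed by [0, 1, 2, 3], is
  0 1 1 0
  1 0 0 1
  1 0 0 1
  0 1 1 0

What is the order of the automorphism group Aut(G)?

8

G is 2-regular and bipartite with parts {0, 3} and {1, 2} (each part is independent and every cross-pair is an edge), so G = K_{2,2}. Aut(K_{2,2}) is the wreath product S_2 ≀ Z_2: permute within each part, then optionally swap the parts; |Aut| = 2·(2!)² = 8.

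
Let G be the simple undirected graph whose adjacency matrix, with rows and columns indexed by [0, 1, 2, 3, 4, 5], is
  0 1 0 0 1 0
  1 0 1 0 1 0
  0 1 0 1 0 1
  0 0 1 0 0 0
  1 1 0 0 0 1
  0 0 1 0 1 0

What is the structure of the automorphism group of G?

The degree sequence is [2, 3, 3, 1, 3, 2]. Checking the degree-preserving permutations of the vertex set shows that none except the identity preserves every edge, so Aut(G) is trivial.

{e}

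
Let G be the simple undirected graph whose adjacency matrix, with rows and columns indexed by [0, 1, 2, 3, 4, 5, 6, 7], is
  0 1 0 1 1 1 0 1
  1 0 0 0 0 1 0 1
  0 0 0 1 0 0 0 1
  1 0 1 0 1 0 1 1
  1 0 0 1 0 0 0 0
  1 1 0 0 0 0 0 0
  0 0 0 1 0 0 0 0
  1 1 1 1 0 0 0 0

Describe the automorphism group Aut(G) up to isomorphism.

Degrees alone do not determine every vertex (e.g. 0 and 3 both have degree 5), but their neighbour-degree multisets differ: N(0) has degrees [2, 2, 3, 4, 5] while N(3) has degrees [1, 2, 2, 4, 5]. Repeating this refinement separates all vertices, so the only automorphism is the identity.

1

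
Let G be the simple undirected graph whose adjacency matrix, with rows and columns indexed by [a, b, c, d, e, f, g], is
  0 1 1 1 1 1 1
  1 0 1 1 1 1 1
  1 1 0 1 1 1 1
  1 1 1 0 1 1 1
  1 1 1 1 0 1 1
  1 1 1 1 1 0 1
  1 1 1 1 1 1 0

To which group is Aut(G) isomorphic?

the symmetric group on 7 letters

Every vertex has degree 6, so G is the complete graph K_7. Every bijection on the vertex set is an automorphism of K_7; hence Aut(K_7) ≅ S_7, order 5040.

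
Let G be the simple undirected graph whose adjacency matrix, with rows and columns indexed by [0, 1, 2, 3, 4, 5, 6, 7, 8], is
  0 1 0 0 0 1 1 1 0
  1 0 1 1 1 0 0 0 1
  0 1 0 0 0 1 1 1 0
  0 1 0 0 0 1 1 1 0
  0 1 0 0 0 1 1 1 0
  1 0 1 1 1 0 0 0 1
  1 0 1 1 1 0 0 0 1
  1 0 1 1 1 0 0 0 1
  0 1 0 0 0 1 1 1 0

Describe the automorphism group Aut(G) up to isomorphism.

The vertices split by degree into {1, 5, 6, 7} (degree 5) and {0, 2, 3, 4, 8} (degree 4); every edge runs between the two parts, so G is the complete bipartite graph K_{4,5}. Automorphisms preserve the bipartition setwise (since the parts differ in size) and act as S_5 × S_4 within it; |Aut| = 2880.

S_5 × S_4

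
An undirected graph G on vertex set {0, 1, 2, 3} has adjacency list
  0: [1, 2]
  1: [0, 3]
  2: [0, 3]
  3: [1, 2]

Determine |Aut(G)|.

Every vertex has degree 2 and the graph is connected, so G is the 4-cycle C_4. The automorphisms of the 4-cycle are exactly the symmetries of a regular 4-gon: the dihedral group D_4, |D_4| = 8.

8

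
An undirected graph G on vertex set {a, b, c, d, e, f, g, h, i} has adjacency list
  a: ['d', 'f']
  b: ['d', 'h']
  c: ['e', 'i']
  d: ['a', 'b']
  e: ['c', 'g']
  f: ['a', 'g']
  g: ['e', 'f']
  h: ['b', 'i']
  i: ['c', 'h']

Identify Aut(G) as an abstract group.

G is 2-regular and connected on 9 vertices, i.e. the cycle C_9. C_9 has 9 rotations and 9 reflections, so Aut(C_9) ≅ D_9 of order 18.

D_9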